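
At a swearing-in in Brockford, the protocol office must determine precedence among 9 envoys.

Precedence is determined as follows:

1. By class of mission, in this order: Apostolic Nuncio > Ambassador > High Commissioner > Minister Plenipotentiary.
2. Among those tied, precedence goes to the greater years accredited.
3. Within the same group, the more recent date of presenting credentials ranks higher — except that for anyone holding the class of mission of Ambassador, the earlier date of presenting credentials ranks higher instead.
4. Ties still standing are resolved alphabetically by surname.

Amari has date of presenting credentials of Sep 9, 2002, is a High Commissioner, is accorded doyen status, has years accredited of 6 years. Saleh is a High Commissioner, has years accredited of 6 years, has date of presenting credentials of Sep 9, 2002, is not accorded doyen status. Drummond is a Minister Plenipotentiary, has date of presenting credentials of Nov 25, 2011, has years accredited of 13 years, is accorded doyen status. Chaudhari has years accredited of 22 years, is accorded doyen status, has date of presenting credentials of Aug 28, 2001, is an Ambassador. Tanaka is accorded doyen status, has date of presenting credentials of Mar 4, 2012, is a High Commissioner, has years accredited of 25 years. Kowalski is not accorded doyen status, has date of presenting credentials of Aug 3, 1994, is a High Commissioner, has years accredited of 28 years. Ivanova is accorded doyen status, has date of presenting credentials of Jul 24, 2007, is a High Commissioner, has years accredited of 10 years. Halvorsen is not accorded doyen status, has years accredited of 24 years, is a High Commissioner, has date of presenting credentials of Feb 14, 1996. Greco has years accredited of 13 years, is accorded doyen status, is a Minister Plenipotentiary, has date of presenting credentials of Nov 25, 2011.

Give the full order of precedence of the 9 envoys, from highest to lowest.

By class of mission: Chaudhari (Ambassador); then Kowalski, Tanaka, Halvorsen, Ivanova, Amari and Saleh (High Commissioner); then Drummond and Greco (Minister Plenipotentiary).
Among Kowalski, Tanaka, Halvorsen, Ivanova, Amari and Saleh, by years accredited (higher first): Kowalski (28 years) before Tanaka (25 years) before Halvorsen (24 years) before Ivanova (10 years) before Amari and Saleh (6 years).
Amari and Saleh both have date of presenting credentials Sep 9, 2002, so the next rule applies.
Among Amari and Saleh, alphabetically by surname: Amari before Saleh.
Drummond and Greco both have years accredited 13 years, so the next rule applies.
Drummond and Greco both have date of presenting credentials Nov 25, 2011, so the next rule applies.
Among Drummond and Greco, alphabetically by surname: Drummond before Greco.
Full order: Chaudhari, Kowalski, Tanaka, Halvorsen, Ivanova, Amari, Saleh, Drummond, Greco.

Chaudhari, Kowalski, Tanaka, Halvorsen, Ivanova, Amari, Saleh, Drummond, Greco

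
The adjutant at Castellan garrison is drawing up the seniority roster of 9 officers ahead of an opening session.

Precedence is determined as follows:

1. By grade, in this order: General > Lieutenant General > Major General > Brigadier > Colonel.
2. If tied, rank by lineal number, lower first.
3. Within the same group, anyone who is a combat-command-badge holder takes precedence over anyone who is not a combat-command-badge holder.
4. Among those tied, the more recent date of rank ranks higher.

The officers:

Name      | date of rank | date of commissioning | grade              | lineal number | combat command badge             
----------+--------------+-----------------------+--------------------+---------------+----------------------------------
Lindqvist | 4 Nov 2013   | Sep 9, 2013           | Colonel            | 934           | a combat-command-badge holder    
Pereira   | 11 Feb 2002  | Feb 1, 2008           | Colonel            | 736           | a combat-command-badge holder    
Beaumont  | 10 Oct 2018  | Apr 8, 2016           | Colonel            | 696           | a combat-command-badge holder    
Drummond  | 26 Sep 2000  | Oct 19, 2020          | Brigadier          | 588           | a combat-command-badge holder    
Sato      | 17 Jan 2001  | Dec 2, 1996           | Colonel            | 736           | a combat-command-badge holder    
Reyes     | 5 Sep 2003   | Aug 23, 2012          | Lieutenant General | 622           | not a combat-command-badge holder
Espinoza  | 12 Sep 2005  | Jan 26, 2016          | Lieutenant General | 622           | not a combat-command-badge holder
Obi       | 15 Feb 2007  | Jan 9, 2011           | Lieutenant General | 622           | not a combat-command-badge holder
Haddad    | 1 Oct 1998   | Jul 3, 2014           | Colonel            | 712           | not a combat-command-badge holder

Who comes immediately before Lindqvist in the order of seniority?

Sato

By grade: Obi, Espinoza and Reyes (Lieutenant General); then Drummond (Brigadier); then Beaumont, Haddad, Pereira, Sato and Lindqvist (Colonel).
Obi, Espinoza and Reyes all have lineal number 622, so the next rule applies.
Obi, Espinoza and Reyes are each not a combat-command-badge holder, so the next rule applies.
Among Obi, Espinoza and Reyes, by date of rank (later first): Obi (15 Feb 2007) before Espinoza (12 Sep 2005) before Reyes (5 Sep 2003).
Among Beaumont, Haddad, Pereira, Sato and Lindqvist, by lineal number (lower first): Beaumont (696) before Haddad (712) before Pereira and Sato (736) before Lindqvist (934).
Pereira and Sato are each a combat-command-badge holder, so the next rule applies.
Among Pereira and Sato, by date of rank (later first): Pereira (11 Feb 2002) before Sato (17 Jan 2001).
Order: Obi, Espinoza, Reyes, Drummond, Beaumont, Haddad, Pereira, Sato, Lindqvist.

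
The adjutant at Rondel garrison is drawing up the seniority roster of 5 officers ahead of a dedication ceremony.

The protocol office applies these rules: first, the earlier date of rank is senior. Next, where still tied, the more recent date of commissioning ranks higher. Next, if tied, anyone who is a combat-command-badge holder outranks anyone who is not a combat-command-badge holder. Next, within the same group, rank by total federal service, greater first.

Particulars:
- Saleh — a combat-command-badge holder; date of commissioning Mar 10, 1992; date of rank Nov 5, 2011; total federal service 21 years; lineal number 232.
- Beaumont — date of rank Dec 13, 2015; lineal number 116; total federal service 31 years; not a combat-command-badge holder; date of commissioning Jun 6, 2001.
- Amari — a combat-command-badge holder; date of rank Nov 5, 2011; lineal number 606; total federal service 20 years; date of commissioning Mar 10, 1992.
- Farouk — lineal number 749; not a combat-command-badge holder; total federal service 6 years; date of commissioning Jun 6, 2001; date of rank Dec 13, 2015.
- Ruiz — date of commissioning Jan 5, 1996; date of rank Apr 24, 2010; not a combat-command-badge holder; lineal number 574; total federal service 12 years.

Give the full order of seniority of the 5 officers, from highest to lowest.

By date of rank (earlier first): Ruiz (Apr 24, 2010); then Saleh and Amari (both Nov 5, 2011); then Beaumont and Farouk (both Dec 13, 2015).
Saleh and Amari both have date of commissioning Mar 10, 1992, so the next rule applies.
Saleh and Amari are each a combat-command-badge holder, so the next rule applies.
Among Saleh and Amari, by total federal service (higher first): Saleh (21 years) before Amari (20 years).
Beaumont and Farouk both have date of commissioning Jun 6, 2001, so the next rule applies.
Beaumont and Farouk are each not a combat-command-badge holder, so the next rule applies.
Among Beaumont and Farouk, by total federal service (higher first): Beaumont (31 years) before Farouk (6 years).
Full order: Ruiz, Saleh, Amari, Beaumont, Farouk.

Ruiz, Saleh, Amari, Beaumont, Farouk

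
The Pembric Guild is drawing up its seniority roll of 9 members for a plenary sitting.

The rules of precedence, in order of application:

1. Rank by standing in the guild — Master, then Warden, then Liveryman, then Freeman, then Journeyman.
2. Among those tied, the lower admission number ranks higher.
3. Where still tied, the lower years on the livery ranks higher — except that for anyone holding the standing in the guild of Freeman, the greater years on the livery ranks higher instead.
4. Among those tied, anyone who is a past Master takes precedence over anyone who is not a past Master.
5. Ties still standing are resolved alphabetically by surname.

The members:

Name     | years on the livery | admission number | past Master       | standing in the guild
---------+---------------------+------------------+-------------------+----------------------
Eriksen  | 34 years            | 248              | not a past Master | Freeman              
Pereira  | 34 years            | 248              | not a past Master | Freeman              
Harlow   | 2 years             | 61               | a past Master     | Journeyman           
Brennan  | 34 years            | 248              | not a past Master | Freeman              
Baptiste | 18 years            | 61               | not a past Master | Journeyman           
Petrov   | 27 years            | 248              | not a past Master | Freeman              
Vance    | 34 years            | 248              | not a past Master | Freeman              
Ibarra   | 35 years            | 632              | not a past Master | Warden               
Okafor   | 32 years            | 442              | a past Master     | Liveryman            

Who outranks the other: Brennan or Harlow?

Brennan

By standing in the guild: Ibarra (Warden); then Okafor (Liveryman); then Brennan, Eriksen, Pereira, Vance and Petrov (Freeman); then Harlow and Baptiste (Journeyman).
Brennan, Eriksen, Pereira, Vance and Petrov all have admission number 248, so the next rule applies.
Among Brennan, Eriksen, Pereira, Vance and Petrov, by years on the livery (higher first) (reversed rule for this group): Brennan, Eriksen, Pereira and Vance (34 years) before Petrov (27 years).
Brennan, Eriksen, Pereira and Vance are each not a past Master, so the next rule applies.
Among Brennan, Eriksen, Pereira and Vance, alphabetically by surname: Brennan before Eriksen before Pereira before Vance.
Harlow and Baptiste both have admission number 61, so the next rule applies.
Among Harlow and Baptiste, by years on the livery (lower first): Harlow (2 years) before Baptiste (18 years).
So Brennan takes precedence.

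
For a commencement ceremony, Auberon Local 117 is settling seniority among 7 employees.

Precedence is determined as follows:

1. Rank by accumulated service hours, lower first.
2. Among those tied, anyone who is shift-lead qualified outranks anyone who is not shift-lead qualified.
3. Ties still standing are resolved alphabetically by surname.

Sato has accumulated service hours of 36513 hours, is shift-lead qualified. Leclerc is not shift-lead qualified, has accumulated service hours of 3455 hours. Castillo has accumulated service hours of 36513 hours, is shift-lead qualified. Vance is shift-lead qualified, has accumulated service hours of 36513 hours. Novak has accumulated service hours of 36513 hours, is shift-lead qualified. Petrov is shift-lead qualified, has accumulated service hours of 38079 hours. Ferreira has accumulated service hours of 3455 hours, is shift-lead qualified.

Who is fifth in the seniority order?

By accumulated service hours (lower first): Ferreira and Leclerc (both 3455 hours); then Castillo, Novak, Sato and Vance (each 36513 hours); then Petrov (38079 hours).
Among Ferreira and Leclerc, shift-lead qualified before not shift-lead qualified: Ferreira (shift-lead qualified) before Leclerc (not shift-lead qualified).
Castillo, Novak, Sato and Vance are each shift-lead qualified, so the next rule applies.
Among Castillo, Novak, Sato and Vance, alphabetically by surname: Castillo before Novak before Sato before Vance.
Order: Ferreira, Leclerc, Castillo, Novak, Sato, Vance, Petrov.

Sato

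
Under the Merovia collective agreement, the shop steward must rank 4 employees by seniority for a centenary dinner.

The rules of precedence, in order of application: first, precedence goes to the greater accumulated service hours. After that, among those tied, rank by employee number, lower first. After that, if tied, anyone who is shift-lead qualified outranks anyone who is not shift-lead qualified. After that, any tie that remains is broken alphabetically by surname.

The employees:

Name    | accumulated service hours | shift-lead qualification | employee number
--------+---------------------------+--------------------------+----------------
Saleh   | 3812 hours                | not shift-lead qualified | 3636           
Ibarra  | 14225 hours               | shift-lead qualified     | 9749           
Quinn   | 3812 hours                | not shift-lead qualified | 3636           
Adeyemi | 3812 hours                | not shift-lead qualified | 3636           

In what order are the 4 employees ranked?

By accumulated service hours (higher first): Ibarra (14225 hours); then Adeyemi, Quinn and Saleh (each 3812 hours).
Adeyemi, Quinn and Saleh all have employee number 3636, so the next rule applies.
Adeyemi, Quinn and Saleh are each not shift-lead qualified, so the next rule applies.
Among Adeyemi, Quinn and Saleh, alphabetically by surname: Adeyemi before Quinn before Saleh.
Full order: Ibarra, Adeyemi, Quinn, Saleh.

Ibarra, Adeyemi, Quinn, Saleh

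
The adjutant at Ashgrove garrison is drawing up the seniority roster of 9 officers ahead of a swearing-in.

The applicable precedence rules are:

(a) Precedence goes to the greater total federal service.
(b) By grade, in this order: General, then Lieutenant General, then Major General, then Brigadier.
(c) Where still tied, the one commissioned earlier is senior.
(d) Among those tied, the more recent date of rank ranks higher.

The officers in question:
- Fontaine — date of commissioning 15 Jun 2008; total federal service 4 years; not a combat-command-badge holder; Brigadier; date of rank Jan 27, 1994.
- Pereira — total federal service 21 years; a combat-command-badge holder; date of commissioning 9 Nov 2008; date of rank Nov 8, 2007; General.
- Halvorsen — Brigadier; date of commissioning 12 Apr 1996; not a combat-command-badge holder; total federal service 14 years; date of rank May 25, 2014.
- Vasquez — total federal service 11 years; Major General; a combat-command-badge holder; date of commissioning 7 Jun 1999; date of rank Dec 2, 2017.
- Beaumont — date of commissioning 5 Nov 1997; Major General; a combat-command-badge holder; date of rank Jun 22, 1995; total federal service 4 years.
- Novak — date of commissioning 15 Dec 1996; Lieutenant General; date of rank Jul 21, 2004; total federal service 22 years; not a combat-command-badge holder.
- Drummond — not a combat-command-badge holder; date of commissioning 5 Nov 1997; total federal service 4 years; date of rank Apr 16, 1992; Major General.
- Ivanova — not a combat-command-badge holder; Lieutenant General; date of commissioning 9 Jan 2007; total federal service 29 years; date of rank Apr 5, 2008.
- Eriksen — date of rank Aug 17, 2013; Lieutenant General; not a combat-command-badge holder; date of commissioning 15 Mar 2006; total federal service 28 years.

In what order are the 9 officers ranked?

Ivanova, Eriksen, Novak, Pereira, Halvorsen, Vasquez, Beaumont, Drummond, Fontaine

By total federal service (higher first): Ivanova (29 years); then Eriksen (28 years); then Novak (22 years); then Pereira (21 years); then Halvorsen (14 years); then Vasquez (11 years); then Beaumont, Drummond and Fontaine (each 4 years).
Among Beaumont, Drummond and Fontaine, by grade: Beaumont and Drummond (Major General) before Fontaine (Brigadier).
Beaumont and Drummond both have date of commissioning 5 Nov 1997, so the next rule applies.
Among Beaumont and Drummond, by date of rank (later first): Beaumont (Jun 22, 1995) before Drummond (Apr 16, 1992).
Full order: Ivanova, Eriksen, Novak, Pereira, Halvorsen, Vasquez, Beaumont, Drummond, Fontaine.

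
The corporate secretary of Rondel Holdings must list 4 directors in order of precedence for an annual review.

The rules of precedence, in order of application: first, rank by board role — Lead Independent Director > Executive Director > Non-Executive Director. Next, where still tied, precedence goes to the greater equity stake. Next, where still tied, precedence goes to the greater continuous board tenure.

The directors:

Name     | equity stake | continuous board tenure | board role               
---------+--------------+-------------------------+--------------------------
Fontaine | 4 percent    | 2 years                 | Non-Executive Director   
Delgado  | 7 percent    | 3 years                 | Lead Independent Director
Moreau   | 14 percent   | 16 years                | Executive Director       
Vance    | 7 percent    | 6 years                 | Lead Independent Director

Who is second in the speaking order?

Delgado

By board role: Vance and Delgado (Lead Independent Director); then Moreau (Executive Director); then Fontaine (Non-Executive Director).
Vance and Delgado both have equity stake 7 percent, so the next rule applies.
Among Vance and Delgado, by continuous board tenure (higher first): Vance (6 years) before Delgado (3 years).
Order: Vance, Delgado, Moreau, Fontaine.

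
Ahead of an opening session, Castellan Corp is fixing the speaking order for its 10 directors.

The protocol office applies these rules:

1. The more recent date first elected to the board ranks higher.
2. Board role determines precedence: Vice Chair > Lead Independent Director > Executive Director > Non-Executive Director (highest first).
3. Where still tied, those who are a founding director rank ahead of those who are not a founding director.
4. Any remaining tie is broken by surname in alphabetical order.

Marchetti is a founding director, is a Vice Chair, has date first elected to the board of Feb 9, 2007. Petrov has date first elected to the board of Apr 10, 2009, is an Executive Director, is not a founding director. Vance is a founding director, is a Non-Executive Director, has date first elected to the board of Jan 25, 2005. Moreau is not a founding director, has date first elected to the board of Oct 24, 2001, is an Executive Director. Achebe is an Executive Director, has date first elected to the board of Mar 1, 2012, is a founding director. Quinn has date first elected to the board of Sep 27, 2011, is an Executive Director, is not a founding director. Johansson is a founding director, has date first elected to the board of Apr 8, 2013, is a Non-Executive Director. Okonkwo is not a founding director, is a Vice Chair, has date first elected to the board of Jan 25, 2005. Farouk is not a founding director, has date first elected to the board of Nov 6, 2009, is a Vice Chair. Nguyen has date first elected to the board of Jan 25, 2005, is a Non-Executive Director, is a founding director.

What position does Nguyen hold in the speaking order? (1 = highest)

8

By date first elected to the board (later first): Johansson (Apr 8, 2013); then Achebe (Mar 1, 2012); then Quinn (Sep 27, 2011); then Farouk (Nov 6, 2009); then Petrov (Apr 10, 2009); then Marchetti (Feb 9, 2007); then Okonkwo, Nguyen and Vance (each Jan 25, 2005); then Moreau (Oct 24, 2001).
Among Okonkwo, Nguyen and Vance, by board role: Okonkwo (Vice Chair) before Nguyen and Vance (Non-Executive Director).
Nguyen and Vance are each a founding director, so the next rule applies.
Among Nguyen and Vance, alphabetically by surname: Nguyen before Vance.
Order: Johansson, Achebe, Quinn, Farouk, Petrov, Marchetti, Okonkwo, Nguyen, Vance, Moreau. So position 8.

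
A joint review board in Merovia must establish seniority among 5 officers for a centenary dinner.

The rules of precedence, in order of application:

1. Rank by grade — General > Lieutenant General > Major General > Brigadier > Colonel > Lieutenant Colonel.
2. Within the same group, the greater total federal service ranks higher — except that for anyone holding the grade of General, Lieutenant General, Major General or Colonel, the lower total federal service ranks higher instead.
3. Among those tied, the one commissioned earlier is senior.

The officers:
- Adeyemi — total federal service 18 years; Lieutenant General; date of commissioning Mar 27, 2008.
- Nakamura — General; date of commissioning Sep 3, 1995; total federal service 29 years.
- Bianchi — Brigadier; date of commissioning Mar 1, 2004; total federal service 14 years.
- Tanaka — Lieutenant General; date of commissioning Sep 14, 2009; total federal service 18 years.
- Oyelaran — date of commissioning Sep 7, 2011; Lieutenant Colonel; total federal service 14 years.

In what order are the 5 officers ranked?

By grade: Nakamura (General); then Adeyemi and Tanaka (Lieutenant General); then Bianchi (Brigadier); then Oyelaran (Lieutenant Colonel).
Adeyemi and Tanaka both have total federal service 18 years, so the next rule applies.
Among Adeyemi and Tanaka, by date of commissioning (earlier first): Adeyemi (Mar 27, 2008) before Tanaka (Sep 14, 2009).
Full order: Nakamura, Adeyemi, Tanaka, Bianchi, Oyelaran.

Nakamura, Adeyemi, Tanaka, Bianchi, Oyelaran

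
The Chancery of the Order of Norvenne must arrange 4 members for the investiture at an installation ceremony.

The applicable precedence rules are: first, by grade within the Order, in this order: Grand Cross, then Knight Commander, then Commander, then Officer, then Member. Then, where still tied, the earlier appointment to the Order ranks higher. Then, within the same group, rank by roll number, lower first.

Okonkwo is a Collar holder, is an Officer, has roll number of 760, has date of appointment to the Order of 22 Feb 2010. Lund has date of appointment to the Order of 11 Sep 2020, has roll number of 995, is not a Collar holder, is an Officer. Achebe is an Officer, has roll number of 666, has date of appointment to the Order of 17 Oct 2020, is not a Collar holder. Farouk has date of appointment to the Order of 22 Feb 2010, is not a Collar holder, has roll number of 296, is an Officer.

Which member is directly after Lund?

Achebe

By grade within the Order: Farouk, Okonkwo, Lund and Achebe (Officer).
Among Farouk, Okonkwo, Lund and Achebe, by date of appointment to the Order (earlier first): Farouk and Okonkwo (22 Feb 2010) before Lund (11 Sep 2020) before Achebe (17 Oct 2020).
Among Farouk and Okonkwo, by roll number (lower first): Farouk (296) before Okonkwo (760).
Order: Farouk, Okonkwo, Lund, Achebe.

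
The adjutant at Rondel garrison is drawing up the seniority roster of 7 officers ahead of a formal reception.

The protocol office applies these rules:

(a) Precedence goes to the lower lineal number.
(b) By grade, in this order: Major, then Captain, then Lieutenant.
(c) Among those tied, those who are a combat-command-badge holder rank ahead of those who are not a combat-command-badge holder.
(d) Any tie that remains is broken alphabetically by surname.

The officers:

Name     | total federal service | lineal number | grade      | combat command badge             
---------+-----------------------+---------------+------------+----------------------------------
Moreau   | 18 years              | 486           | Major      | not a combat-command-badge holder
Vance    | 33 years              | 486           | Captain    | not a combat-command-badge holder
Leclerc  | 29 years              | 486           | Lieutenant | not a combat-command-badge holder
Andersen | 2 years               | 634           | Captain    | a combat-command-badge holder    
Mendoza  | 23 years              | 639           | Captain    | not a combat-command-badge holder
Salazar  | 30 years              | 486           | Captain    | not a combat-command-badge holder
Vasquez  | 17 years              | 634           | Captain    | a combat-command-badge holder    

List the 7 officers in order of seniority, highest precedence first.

Moreau, Salazar, Vance, Leclerc, Andersen, Vasquez, Mendoza

By lineal number (lower first): Moreau, Salazar, Vance and Leclerc (each 486); then Andersen and Vasquez (both 634); then Mendoza (639).
Among Moreau, Salazar, Vance and Leclerc, by grade: Moreau (Major) before Salazar and Vance (Captain) before Leclerc (Lieutenant).
Salazar and Vance are each not a combat-command-badge holder, so the next rule applies.
Among Salazar and Vance, alphabetically by surname: Salazar before Vance.
Andersen and Vasquez are each Captain, so the next rule applies.
Andersen and Vasquez are each a combat-command-badge holder, so the next rule applies.
Among Andersen and Vasquez, alphabetically by surname: Andersen before Vasquez.
Full order: Moreau, Salazar, Vance, Leclerc, Andersen, Vasquez, Mendoza.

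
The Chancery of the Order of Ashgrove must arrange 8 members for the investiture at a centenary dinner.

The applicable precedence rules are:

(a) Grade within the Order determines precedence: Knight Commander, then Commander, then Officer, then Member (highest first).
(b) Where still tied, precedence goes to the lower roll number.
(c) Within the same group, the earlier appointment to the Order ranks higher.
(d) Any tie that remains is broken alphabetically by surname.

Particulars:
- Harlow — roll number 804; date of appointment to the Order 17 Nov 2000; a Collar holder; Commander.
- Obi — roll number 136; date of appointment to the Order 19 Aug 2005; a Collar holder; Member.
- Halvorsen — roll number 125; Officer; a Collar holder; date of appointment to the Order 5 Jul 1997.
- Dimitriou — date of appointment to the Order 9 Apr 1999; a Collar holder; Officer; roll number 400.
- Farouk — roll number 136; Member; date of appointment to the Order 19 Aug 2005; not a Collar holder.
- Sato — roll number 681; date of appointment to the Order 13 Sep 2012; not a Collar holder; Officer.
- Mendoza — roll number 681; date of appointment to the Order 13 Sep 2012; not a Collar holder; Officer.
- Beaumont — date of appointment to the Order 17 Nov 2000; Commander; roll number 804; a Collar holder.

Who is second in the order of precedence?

Harlow

By grade within the Order: Beaumont and Harlow (Commander); then Halvorsen, Dimitriou, Mendoza and Sato (Officer); then Farouk and Obi (Member).
Beaumont and Harlow both have roll number 804, so the next rule applies.
Beaumont and Harlow both have date of appointment to the Order 17 Nov 2000, so the next rule applies.
Among Beaumont and Harlow, alphabetically by surname: Beaumont before Harlow.
Among Halvorsen, Dimitriou, Mendoza and Sato, by roll number (lower first): Halvorsen (125) before Dimitriou (400) before Mendoza and Sato (681).
Mendoza and Sato both have date of appointment to the Order 13 Sep 2012, so the next rule applies.
Among Mendoza and Sato, alphabetically by surname: Mendoza before Sato.
Farouk and Obi both have roll number 136, so the next rule applies.
Farouk and Obi both have date of appointment to the Order 19 Aug 2005, so the next rule applies.
Among Farouk and Obi, alphabetically by surname: Farouk before Obi.
Order: Beaumont, Harlow, Halvorsen, Dimitriou, Mendoza, Sato, Farouk, Obi.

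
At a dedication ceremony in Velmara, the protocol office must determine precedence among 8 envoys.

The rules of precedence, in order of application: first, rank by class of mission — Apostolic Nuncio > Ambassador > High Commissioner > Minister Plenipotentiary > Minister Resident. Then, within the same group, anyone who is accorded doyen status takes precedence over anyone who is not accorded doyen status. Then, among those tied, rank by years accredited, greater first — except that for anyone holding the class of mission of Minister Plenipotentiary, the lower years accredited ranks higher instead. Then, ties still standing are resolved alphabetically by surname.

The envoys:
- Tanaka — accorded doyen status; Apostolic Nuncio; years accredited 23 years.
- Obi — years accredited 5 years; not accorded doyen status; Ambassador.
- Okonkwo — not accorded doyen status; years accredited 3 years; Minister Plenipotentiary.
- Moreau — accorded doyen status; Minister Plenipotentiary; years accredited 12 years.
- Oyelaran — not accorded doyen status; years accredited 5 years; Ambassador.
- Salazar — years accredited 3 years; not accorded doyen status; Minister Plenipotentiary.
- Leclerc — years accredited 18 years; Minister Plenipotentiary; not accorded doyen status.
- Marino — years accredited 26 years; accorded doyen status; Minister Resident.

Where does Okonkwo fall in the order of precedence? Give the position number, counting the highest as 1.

By class of mission: Tanaka (Apostolic Nuncio); then Obi and Oyelaran (Ambassador); then Moreau, Okonkwo, Salazar and Leclerc (Minister Plenipotentiary); then Marino (Minister Resident).
Obi and Oyelaran are each not accorded doyen status, so the next rule applies.
Obi and Oyelaran both have years accredited 5 years, so the next rule applies.
Among Obi and Oyelaran, alphabetically by surname: Obi before Oyelaran.
Among Moreau, Okonkwo, Salazar and Leclerc, accorded doyen status before not accorded doyen status: Moreau (accorded doyen status) before Okonkwo, Salazar and Leclerc (not accorded doyen status).
Among Okonkwo, Salazar and Leclerc, by years accredited (lower first) (reversed rule for this group): Okonkwo and Salazar (3 years) before Leclerc (18 years).
Among Okonkwo and Salazar, alphabetically by surname: Okonkwo before Salazar.
Order: Tanaka, Obi, Oyelaran, Moreau, Okonkwo, Salazar, Leclerc, Marino. So position 5.

5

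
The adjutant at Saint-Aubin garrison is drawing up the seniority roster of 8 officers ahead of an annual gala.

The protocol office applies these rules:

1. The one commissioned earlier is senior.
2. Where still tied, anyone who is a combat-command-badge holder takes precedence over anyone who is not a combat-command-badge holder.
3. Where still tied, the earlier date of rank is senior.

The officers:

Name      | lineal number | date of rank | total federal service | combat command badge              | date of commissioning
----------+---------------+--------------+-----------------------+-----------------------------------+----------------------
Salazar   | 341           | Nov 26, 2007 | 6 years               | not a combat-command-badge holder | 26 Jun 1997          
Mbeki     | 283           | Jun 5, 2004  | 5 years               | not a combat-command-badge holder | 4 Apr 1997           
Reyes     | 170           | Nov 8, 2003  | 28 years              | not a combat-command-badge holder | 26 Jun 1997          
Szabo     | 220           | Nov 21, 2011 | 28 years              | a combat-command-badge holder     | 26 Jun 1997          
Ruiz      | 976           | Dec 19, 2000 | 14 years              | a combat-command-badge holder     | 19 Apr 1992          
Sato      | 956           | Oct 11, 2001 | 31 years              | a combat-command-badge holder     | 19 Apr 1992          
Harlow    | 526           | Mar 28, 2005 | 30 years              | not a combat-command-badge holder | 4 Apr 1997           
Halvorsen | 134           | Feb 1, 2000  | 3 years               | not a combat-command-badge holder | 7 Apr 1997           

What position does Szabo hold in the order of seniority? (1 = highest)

By date of commissioning (earlier first): Ruiz and Sato (both 19 Apr 1992); then Mbeki and Harlow (both 4 Apr 1997); then Halvorsen (7 Apr 1997); then Szabo, Reyes and Salazar (each 26 Jun 1997).
Ruiz and Sato are each a combat-command-badge holder, so the next rule applies.
Among Ruiz and Sato, by date of rank (earlier first): Ruiz (Dec 19, 2000) before Sato (Oct 11, 2001).
Mbeki and Harlow are each not a combat-command-badge holder, so the next rule applies.
Among Mbeki and Harlow, by date of rank (earlier first): Mbeki (Jun 5, 2004) before Harlow (Mar 28, 2005).
Among Szabo, Reyes and Salazar, a combat-command-badge holder before not a combat-command-badge holder: Szabo (a combat-command-badge holder) before Reyes and Salazar (not a combat-command-badge holder).
Among Reyes and Salazar, by date of rank (earlier first): Reyes (Nov 8, 2003) before Salazar (Nov 26, 2007).
Order: Ruiz, Sato, Mbeki, Harlow, Halvorsen, Szabo, Reyes, Salazar. So position 6.

6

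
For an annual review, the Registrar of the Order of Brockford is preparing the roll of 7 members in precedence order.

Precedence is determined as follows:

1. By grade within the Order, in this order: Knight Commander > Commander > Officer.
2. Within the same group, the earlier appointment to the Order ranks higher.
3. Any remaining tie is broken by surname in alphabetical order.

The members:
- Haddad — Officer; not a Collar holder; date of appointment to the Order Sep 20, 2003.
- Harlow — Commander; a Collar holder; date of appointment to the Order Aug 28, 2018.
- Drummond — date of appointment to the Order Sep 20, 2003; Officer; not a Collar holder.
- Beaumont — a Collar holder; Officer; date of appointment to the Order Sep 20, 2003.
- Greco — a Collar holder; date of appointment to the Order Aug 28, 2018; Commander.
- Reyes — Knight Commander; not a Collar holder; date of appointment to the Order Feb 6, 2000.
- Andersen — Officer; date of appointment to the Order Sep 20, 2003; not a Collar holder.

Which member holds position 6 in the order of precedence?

By grade within the Order: Reyes (Knight Commander); then Greco and Harlow (Commander); then Andersen, Beaumont, Drummond and Haddad (Officer).
Greco and Harlow both have date of appointment to the Order Aug 28, 2018, so the next rule applies.
Among Greco and Harlow, alphabetically by surname: Greco before Harlow.
Andersen, Beaumont, Drummond and Haddad all have date of appointment to the Order Sep 20, 2003, so the next rule applies.
Among Andersen, Beaumont, Drummond and Haddad, alphabetically by surname: Andersen before Beaumont before Drummond before Haddad.
Order: Reyes, Greco, Harlow, Andersen, Beaumont, Drummond, Haddad.

Drummond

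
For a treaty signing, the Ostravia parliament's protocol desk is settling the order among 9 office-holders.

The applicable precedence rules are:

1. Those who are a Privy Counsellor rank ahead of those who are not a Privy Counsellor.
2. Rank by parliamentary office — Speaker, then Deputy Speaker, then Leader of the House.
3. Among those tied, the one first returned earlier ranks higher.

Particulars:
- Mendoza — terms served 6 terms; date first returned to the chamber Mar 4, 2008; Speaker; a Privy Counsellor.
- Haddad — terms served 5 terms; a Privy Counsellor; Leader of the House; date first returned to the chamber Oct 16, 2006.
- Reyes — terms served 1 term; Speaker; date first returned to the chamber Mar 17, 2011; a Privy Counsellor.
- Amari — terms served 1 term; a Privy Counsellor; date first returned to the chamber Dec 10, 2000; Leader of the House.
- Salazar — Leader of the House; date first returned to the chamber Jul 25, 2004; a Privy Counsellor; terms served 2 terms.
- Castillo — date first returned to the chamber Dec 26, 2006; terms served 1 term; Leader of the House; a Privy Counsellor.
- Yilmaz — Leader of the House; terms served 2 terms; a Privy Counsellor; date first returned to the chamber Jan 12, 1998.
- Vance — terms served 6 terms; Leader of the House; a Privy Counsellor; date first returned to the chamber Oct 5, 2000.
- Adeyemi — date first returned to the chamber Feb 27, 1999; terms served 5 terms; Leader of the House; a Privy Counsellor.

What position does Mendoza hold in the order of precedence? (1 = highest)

By the first rule: Mendoza, Reyes, Yilmaz, Adeyemi, Vance, Amari, Salazar, Haddad and Castillo (each a Privy Counsellor).
Among Mendoza, Reyes, Yilmaz, Adeyemi, Vance, Amari, Salazar, Haddad and Castillo, by parliamentary office: Mendoza and Reyes (Speaker) before Yilmaz, Adeyemi, Vance, Amari, Salazar, Haddad and Castillo (Leader of the House).
Among Mendoza and Reyes, by date first returned to the chamber (earlier first): Mendoza (Mar 4, 2008) before Reyes (Mar 17, 2011).
Among Yilmaz, Adeyemi, Vance, Amari, Salazar, Haddad and Castillo, by date first returned to the chamber (earlier first): Yilmaz (Jan 12, 1998) before Adeyemi (Feb 27, 1999) before Vance (Oct 5, 2000) before Amari (Dec 10, 2000) before Salazar (Jul 25, 2004) before Haddad (Oct 16, 2006) before Castillo (Dec 26, 2006).
Order: Mendoza, Reyes, Yilmaz, Adeyemi, Vance, Amari, Salazar, Haddad, Castillo. So position 1.

1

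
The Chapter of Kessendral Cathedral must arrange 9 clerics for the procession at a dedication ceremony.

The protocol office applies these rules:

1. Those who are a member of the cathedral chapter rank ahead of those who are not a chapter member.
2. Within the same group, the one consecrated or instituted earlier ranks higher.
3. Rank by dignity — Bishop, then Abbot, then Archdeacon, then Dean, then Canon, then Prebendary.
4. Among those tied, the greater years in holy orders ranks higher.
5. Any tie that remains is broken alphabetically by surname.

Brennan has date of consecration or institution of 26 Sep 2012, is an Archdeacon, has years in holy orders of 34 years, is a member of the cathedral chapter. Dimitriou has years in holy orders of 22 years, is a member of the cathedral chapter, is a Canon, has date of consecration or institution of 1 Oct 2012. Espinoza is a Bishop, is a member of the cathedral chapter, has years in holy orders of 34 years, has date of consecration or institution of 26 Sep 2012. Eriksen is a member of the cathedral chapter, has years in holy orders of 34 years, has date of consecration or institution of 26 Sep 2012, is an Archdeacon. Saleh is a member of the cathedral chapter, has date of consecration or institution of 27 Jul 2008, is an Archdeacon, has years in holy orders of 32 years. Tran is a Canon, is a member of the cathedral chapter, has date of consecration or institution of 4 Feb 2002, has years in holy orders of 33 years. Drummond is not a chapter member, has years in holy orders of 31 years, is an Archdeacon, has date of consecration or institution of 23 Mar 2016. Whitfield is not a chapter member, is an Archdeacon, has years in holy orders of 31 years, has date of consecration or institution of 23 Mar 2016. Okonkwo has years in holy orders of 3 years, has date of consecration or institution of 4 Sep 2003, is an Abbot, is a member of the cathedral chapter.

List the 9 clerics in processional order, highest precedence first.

Tran, Okonkwo, Saleh, Espinoza, Brennan, Eriksen, Dimitriou, Drummond, Whitfield

By the first rule: Tran, Okonkwo, Saleh, Espinoza, Brennan, Eriksen and Dimitriou (each a member of the cathedral chapter); then Drummond and Whitfield (both not a chapter member).
Among Tran, Okonkwo, Saleh, Espinoza, Brennan, Eriksen and Dimitriou, by date of consecration or institution (earlier first): Tran (4 Feb 2002) before Okonkwo (4 Sep 2003) before Saleh (27 Jul 2008) before Espinoza, Brennan and Eriksen (26 Sep 2012) before Dimitriou (1 Oct 2012).
Among Espinoza, Brennan and Eriksen, by dignity: Espinoza (Bishop) before Brennan and Eriksen (Archdeacon).
Brennan and Eriksen both have years in holy orders 34 years, so the next rule applies.
Among Brennan and Eriksen, alphabetically by surname: Brennan before Eriksen.
Drummond and Whitfield both have date of consecration or institution 23 Mar 2016, so the next rule applies.
Drummond and Whitfield are each Archdeacon, so the next rule applies.
Drummond and Whitfield both have years in holy orders 31 years, so the next rule applies.
Among Drummond and Whitfield, alphabetically by surname: Drummond before Whitfield.
Full order: Tran, Okonkwo, Saleh, Espinoza, Brennan, Eriksen, Dimitriou, Drummond, Whitfield.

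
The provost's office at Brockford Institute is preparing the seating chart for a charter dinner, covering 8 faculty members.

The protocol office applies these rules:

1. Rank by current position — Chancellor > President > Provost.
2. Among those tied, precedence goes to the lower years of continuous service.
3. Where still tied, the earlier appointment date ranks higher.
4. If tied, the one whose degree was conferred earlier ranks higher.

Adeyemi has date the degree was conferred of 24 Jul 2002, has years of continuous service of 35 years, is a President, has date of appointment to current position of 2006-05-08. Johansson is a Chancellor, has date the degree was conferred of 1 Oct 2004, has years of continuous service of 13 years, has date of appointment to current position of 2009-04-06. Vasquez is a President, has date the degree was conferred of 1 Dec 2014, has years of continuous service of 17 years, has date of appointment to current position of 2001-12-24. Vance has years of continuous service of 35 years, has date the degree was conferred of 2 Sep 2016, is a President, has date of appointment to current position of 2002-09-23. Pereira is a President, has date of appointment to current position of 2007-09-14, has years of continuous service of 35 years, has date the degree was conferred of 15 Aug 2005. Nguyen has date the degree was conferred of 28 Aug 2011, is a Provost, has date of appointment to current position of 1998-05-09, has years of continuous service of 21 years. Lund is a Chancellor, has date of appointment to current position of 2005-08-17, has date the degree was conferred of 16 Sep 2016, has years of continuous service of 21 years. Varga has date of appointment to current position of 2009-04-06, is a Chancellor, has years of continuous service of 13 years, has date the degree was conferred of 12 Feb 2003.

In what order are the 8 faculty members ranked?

By current position: Varga, Johansson and Lund (Chancellor); then Vasquez, Vance, Adeyemi and Pereira (President); then Nguyen (Provost).
Among Varga, Johansson and Lund, by years of continuous service (lower first): Varga and Johansson (13 years) before Lund (21 years).
Varga and Johansson both have date of appointment to current position 2009-04-06, so the next rule applies.
Among Varga and Johansson, by date the degree was conferred (earlier first): Varga (12 Feb 2003) before Johansson (1 Oct 2004).
Among Vasquez, Vance, Adeyemi and Pereira, by years of continuous service (lower first): Vasquez (17 years) before Vance, Adeyemi and Pereira (35 years).
Among Vance, Adeyemi and Pereira, by date of appointment to current position (earlier first): Vance (2002-09-23) before Adeyemi (2006-05-08) before Pereira (2007-09-14).
Full order: Varga, Johansson, Lund, Vasquez, Vance, Adeyemi, Pereira, Nguyen.

Varga, Johansson, Lund, Vasquez, Vance, Adeyemi, Pereira, Nguyen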